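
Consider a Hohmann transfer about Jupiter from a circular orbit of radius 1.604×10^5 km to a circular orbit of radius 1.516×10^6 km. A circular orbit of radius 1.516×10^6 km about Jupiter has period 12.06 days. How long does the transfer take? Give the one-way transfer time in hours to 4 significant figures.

t = 59.50 hours

From Kepler's third law T² = 4π²r³/μ at r = 1.516×10^6 km, T = 12.06 days = 12.06 × 86400 s = 1.041984×10^6 s: μ = 4π²r³/T² = 1.26688×10^8 km³/s².
The Hohmann ellipse has a_t = (r₁ + r₂)/2 = 8.382×10^5 km.
Transfer time t = π√(a_t³/μ) = π√((8.382×10^5)³ / 1.26688×10^8) = 2.142×10^5 s.
Converting: 2.142×10^5 s ÷ 3600 s/hour = 59.50 hours.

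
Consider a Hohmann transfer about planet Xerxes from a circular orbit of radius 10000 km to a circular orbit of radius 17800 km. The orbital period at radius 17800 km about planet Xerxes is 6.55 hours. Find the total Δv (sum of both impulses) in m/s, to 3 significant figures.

From Kepler's third law T² = 4π²r³/μ at r = 17800 km, T = 6.55 hours = 6.55 × 3600 s = 23580 s: μ = 4π²r³/T² = 4.00435×10^5 km³/s².
Transfer-ellipse semi-major axis a_t = (r₁ + r₂)/2 = (10000 + 17800)/2 = 13900 km.
Circular speed at r₁: v₁ = √(μ/r₁) = √(4.00435×10^5/10000) = 6.3280 km/s.
On the transfer ellipse at r₁, v² = μ(2/r − 1/a) gives v_p = √[μ(2/r₁ − 1/a_t)] = 7.1609 km/s.
First burn Δv₁ = |v_p − v₁| = 0.8329 km/s.
Circular speed at r₂: v₂ = √(μ/r₂) = 4.743 km/s.
Transfer-orbit speed at r₂: v_a = √[μ(2/r₂ − 1/a_t)] = 4.023 km/s.
Second burn Δv₂ = |v₂ − v_a| = 0.7200 km/s.
Δv = Δv₁ + Δv₂ = 0.8329 + 0.7200 = 1.553 km/s.

Δv = 1550 m/s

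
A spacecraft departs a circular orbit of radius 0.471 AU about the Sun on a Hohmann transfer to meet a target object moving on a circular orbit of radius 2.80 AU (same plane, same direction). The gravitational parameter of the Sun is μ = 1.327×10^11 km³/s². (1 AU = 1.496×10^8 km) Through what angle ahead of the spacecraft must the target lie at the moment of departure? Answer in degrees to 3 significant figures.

φ = 99.6°

In km: r₁ = 0.471 × 1.496×10^8 = 7.04616×10^7 km; r₂ = 2.80 × 1.496×10^8 = 4.1888×10^8 km.
Transfer-ellipse semi-major axis a_t = (r₁ + r₂)/2 = (7.04616×10^7 + 4.1888×10^8)/2 = 2.446708×10^8 km.
Transfer time t = π√(a_t³/μ) = 3.30056×10^7 s.
The target's mean motion on its circular orbit is ω₂ = √(μ/r₂³) = 4.24914×10^-8 rad/s.
Angle swept by the target during transfer: ω₂·t = 1.402454 rad = 80.355°.
Arrival is 180° from departure on the ellipse, so φ = 180° − 80.355° = 99.6°.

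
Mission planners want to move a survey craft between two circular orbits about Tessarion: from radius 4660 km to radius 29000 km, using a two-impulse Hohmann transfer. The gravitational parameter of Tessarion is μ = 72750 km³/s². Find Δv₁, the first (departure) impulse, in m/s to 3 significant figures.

Δv₁ = 1240 m/s

Transfer-ellipse semi-major axis a_t = (r₁ + r₂)/2 = (4660 + 29000)/2 = 16830 km.
Circular speed at r = 4660 km: v_c = √(μ/r) = 3.9512 km/s.
Transfer-orbit speed at the same r (vis-viva, a = a_t): v_t = √[μ(2/r − 1/a_t)] = 5.1866 km/s.
Δv₁ = |v_t − v_c| = |5.1866 − 3.9512| = 1.235 km/s.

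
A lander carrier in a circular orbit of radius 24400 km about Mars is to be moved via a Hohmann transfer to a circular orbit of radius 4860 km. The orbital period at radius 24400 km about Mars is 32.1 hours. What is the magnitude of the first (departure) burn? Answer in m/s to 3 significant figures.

From Kepler's third law T² = 4π²r³/μ at r = 24400 km, T = 32.1 hours = 32.1 × 3600 s = 1.1556×10^5 s: μ = 4π²r³/T² = 42945.2 km³/s².
Semi-major axis of the transfer orbit: a_t = (24400 + 4860)/2 = 14630 km.
Circular speed at r = 24400 km: v_c = √(μ/r) = 1.32667 km/s.
Transfer-orbit speed at the same r (vis-viva, a = a_t): v_t = √[μ(2/r − 1/a_t)] = 0.764642 km/s.
Δv₁ = |v_t − v_c| = |0.764642 − 1.32667| = 0.5620 km/s.

Δv₁ = 562 m/s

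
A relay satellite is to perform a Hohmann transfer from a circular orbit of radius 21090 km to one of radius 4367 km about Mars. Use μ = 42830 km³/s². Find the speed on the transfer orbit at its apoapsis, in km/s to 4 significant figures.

v = 0.8347 km/s

Semi-major axis of the transfer orbit: a_t = (21090 + 4367)/2 = 12728.5 km.
At apoapsis, r = 21090 km.
Vis-viva: v = √[μ(2/r − 1/a_t)] = √[42830 × (2/21090 − 1/12728.5)] = 0.8347 km/s.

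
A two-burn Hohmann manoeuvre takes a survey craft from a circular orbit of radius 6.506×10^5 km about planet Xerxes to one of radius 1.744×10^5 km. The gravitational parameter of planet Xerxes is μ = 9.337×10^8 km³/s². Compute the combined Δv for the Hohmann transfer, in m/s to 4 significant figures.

Semi-major axis of the transfer orbit: a_t = (6.506×10^5 + 1.744×10^5)/2 = 4.125×10^5 km.
Circular speed at r₁: v₁ = √(μ/r₁) = √(9.337×10^8/6.506×10^5) = 37.88 km/s.
On the transfer ellipse at r₁, vis-viva equation gives v_a = √[μ(2/r₁ − 1/a_t)] = 24.63 km/s.
First burn Δv₁ = |v_a − v₁| = 13.25 km/s.
Circular speed at r₂: v₂ = √(μ/r₂) = 73.17 km/s.
Transfer-orbit speed at r₂: v_p = √[μ(2/r₂ − 1/a_t)] = 91.89 km/s.
Second burn Δv₂ = |v₂ − v_p| = 18.72 km/s.
Total Δv = Δv₁ + Δv₂ = 31.97 km/s.

Δv = 31970 m/s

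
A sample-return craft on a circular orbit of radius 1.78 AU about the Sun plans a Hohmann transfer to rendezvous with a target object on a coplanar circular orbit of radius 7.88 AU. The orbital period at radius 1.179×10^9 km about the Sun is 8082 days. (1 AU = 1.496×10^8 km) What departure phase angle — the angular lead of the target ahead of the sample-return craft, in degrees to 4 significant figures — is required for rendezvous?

From Kepler's third law T² = 4π²r³/μ at r = 1.179×10^9 km, T = 8082 days = 8082 × 86400 s = 6.982848×10^8 s: μ = 4π²r³/T² = 1.32689×10^11 km³/s².
In km: r₁ = 1.78 × 1.496×10^8 = 2.66288×10^8 km; r₂ = 7.88 × 1.496×10^8 = 1.178848×10^9 km.
The Hohmann ellipse has a_t = (r₁ + r₂)/2 = 7.22568×10^8 km.
The half-period of the transfer ellipse is t = π√(a_t³/μ) = 1.6751×10^8 s.
Target angular speed ω₂ = √(μ/r₂³) = 8.9998×10^-9 rad/s.
Angle swept by the target during transfer: ω₂·t = 1.5076 rad = 86.38°.
Arrival is 180° from departure on the ellipse, so φ = 180° − 86.38° = 93.62°.

φ = 93.62°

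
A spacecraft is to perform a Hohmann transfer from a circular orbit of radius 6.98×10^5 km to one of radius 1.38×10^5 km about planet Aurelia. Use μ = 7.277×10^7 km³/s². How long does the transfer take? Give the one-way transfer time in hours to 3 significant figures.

Transfer-ellipse semi-major axis a_t = (r₁ + r₂)/2 = (6.980×10^5 + 1.380×10^5)/2 = 4.180×10^5 km.
Transfer time t = π√(a_t³/μ) = π√((4.180×10^5)³ / 7.277×10^7) = 99530 s.
Converting: 99530 s ÷ 3600 s/hour = 27.6 hours.

t = 27.6 hours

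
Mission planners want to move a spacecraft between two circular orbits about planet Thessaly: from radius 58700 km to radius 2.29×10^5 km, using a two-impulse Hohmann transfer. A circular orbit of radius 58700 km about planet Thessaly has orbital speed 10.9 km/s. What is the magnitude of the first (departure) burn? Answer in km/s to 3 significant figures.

From the circular-orbit relation v² = μ/r at r = 58700 km: μ = v²r = (10.9)² × 58700 = 6.97415×10^6 km³/s².
Transfer-ellipse semi-major axis a_t = (r₁ + r₂)/2 = (58700 + 2.290×10^5)/2 = 1.4385×10^5 km.
On the circular orbit at r = 58700 km, v_c = √(μ/r) = 10.900 km/s.
Transfer-orbit speed at the same r (vis-viva, a = a_t): v_t = √[μ(2/r − 1/a_t)] = 13.753 km/s.
Δv₁ = |v_t − v_c| = |13.753 − 10.900| = 2.853 km/s.

Δv₁ = 2.85 km/s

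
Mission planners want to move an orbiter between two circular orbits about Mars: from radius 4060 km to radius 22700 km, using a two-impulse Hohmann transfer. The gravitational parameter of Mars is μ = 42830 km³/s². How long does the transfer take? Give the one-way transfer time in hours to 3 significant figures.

t = 6.53 hours

Semi-major axis of the transfer orbit: a_t = (4060 + 22700)/2 = 13380 km.
Transfer time t = π√(a_t³/μ) = π√((13380)³ / 42830) = 23494 s.
Converting: 23494 s ÷ 3600 s/hour = 6.53 hours.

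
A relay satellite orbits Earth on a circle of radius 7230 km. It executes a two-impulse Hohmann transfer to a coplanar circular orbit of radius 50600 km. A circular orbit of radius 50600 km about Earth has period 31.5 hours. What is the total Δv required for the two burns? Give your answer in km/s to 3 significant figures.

From Kepler's third law T² = 4π²r³/μ at r = 50600 km, T = 31.5 hours = 31.5 × 3600 s = 1.134×10^5 s: μ = 4π²r³/T² = 3.97727×10^5 km³/s².
Semi-major axis of the transfer orbit: a_t = (7230 + 50600)/2 = 28915 km.
At r₁ the circular-orbit speed is v₁ = √(μ/r₁) = 7.4169 km/s.
On the transfer ellipse at r₁, vis-viva equation gives v_p = √[μ(2/r₁ − 1/a_t)] = 9.8115 km/s.
First burn Δv₁ = |v_p − v₁| = 2.3946 km/s.
Circular speed at r₂: v₂ = √(μ/r₂) = 2.8036 km/s.
Transfer-orbit speed at r₂: v_a = √[μ(2/r₂ − 1/a_t)] = 1.4019 km/s.
Second burn Δv₂ = |v₂ − v_a| = 1.4017 km/s.
Total Δv = Δv₁ + Δv₂ = 3.796 km/s.

Δv = 3.80 km/s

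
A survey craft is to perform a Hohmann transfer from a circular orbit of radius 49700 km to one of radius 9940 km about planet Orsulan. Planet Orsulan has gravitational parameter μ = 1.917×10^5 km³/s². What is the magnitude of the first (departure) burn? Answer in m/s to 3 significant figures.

Δv₁ = 830 m/s

Semi-major axis of the transfer orbit: a_t = (49700 + 9940)/2 = 29820 km.
Circular speed at r = 49700 km: v_c = √(μ/r) = 1.9640 km/s.
Transfer-orbit speed at the same r (vis-viva, a = a_t): v_t = √[μ(2/r − 1/a_t)] = 1.1339 km/s.
Δv₁ = |v_t − v_c| = |1.1339 − 1.9640| = 0.8301 km/s.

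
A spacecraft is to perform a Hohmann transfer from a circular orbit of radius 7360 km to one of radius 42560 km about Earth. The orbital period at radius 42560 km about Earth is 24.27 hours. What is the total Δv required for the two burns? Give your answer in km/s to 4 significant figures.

Δv = 3.649 km/s

From Kepler's third law T² = 4π²r³/μ at r = 42560 km, T = 24.27 hours = 24.27 × 3600 s = 87372 s: μ = 4π²r³/T² = 3.98676×10^5 km³/s².
Semi-major axis of the transfer orbit: a_t = (7360 + 42560)/2 = 24960 km.
At r₁ the circular-orbit speed is v₁ = √(μ/r₁) = 7.3599 km/s.
Transfer-orbit speed at r₁ (v² = μ(2/r − 1/a)): v_p = √[μ(2/r₁ − 1/a_t)] = 9.6106 km/s.
First burn Δv₁ = |v_p − v₁| = 2.2507 km/s.
Circular speed at r₂: v₂ = √(μ/r₂) = 3.0606 km/s.
Transfer-orbit speed at r₂: v_a = √[μ(2/r₂ − 1/a_t)] = 1.6620 km/s.
Second burn Δv₂ = |v₂ − v_a| = 1.3986 km/s.
Total Δv = Δv₁ + Δv₂ = 3.649 km/s.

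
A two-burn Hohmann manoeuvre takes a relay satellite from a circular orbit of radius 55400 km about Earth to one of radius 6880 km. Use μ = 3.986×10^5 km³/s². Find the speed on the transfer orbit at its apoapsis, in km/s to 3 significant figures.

v = 1.26 km/s

Transfer-ellipse semi-major axis a_t = (r₁ + r₂)/2 = (55400 + 6880)/2 = 31140 km.
The apoapsis of the transfer ellipse is at r = 55400 km.
Vis-viva: v = √[μ(2/r − 1/a_t)] = √[3.986×10^5 × (2/55400 − 1/31140)] = 1.261 km/s.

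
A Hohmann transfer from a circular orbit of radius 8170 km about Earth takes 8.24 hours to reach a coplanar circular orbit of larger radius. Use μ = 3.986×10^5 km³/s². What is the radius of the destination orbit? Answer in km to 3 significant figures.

Transfer time t = 8.24 hours = 29664 s, and t = π√(a_t³/μ).
So a_t = (μ t²/π²)^(1/3) = (3.986×10^5 × (29664)² / π²)^(1/3) = 32878 km.
Since a_t = (r₁ + r₂)/2, r₂ = 2a_t − r₁ = 2×32878 − 8170 = 57586 km.

r₂ = 57600 km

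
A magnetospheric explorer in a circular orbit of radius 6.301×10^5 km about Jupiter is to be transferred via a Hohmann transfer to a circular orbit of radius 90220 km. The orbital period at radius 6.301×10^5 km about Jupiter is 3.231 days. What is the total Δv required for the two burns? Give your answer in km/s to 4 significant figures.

From Kepler's third law T² = 4π²r³/μ at r = 6.301×10^5 km, T = 3.231 days = 3.231 × 86400 s = 2.791584×10^5 s: μ = 4π²r³/T² = 1.26732×10^8 km³/s².
Semi-major axis of the transfer orbit: a_t = (6.301×10^5 + 90220)/2 = 3.6016×10^5 km.
Circular speed at r₁: v₁ = √(μ/r₁) = √(1.26732×10^8/6.301×10^5) = 14.182 km/s.
On the transfer ellipse at r₁, vis-viva equation gives v_a = √[μ(2/r₁ − 1/a_t)] = 7.0981 km/s.
First burn Δv₁ = |v_a − v₁| = 7.0839 km/s.
Circular speed at r₂: v₂ = √(μ/r₂) = 37.479 km/s.
Transfer-orbit speed at r₂: v_p = √[μ(2/r₂ − 1/a_t)] = 49.573 km/s.
Second burn Δv₂ = |v₂ − v_p| = 12.094 km/s.
Total Δv = Δv₁ + Δv₂ = 19.18 km/s.

Δv = 19.18 km/s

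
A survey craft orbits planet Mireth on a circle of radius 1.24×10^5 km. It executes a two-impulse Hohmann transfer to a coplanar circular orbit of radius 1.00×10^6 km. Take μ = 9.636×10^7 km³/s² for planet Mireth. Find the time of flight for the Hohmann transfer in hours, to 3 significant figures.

The Hohmann ellipse has a_t = (r₁ + r₂)/2 = 5.620×10^5 km.
By Kepler's third law the transfer-orbit period is T = 2π√(a_t³/μ), so t = T/2 = 1.3484×10^5 s.
Converting: 1.3484×10^5 s ÷ 3600 s/hour = 37.5 hours.

t = 37.5 hours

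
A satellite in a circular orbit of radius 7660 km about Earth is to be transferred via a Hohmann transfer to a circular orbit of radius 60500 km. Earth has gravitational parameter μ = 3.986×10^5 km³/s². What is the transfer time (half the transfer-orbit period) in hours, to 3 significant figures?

t = 8.70 hours

Semi-major axis of the transfer orbit: a_t = (7660 + 60500)/2 = 34080 km.
Transfer time t = π√(a_t³/μ) = π√((34080)³ / 3.986×10^5) = 31310 s.
Converting: 31310 s ÷ 3600 s/hour = 8.70 hours.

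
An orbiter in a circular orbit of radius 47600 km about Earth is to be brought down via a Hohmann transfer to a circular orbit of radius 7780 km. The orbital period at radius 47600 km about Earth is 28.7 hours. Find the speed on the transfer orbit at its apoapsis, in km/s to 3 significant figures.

From Kepler's third law T² = 4π²r³/μ at r = 47600 km, T = 28.7 hours = 28.7 × 3600 s = 1.0332×10^5 s: μ = 4π²r³/T² = 3.98852×10^5 km³/s².
The Hohmann ellipse has a_t = (r₁ + r₂)/2 = 27690 km.
At apoapsis, r = 47600 km.
Vis-viva: v = √[μ(2/r − 1/a_t)] = √[3.98852×10^5 × (2/47600 − 1/27690)] = 1.534 km/s.

v = 1.53 km/s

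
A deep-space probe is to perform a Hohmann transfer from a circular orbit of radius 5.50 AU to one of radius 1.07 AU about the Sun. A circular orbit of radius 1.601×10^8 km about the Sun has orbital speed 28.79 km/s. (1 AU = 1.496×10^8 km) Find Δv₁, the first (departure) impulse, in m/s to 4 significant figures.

From the circular-orbit relation v² = μ/r at r = 1.601×10^8 km: μ = v²r = (28.79)² × 1.601×10^8 = 1.32701×10^11 km³/s².
In km: r₁ = 5.50 × 1.496×10^8 = 8.228×10^8 km; r₂ = 1.07 × 1.496×10^8 = 1.60072×10^8 km.
Semi-major axis of the transfer orbit: a_t = (8.228×10^8 + 1.60072×10^8)/2 = 4.91436×10^8 km.
Circular speed at r = 8.228×10^8 km: v_c = √(μ/r) = 12.70 km/s.
Vis-viva on the transfer ellipse at r = 8.228×10^8 km gives v_t = √[μ(2/r − 1/a_t)] = 7.248 km/s.
Δv₁ = |v_t − v_c| = |7.248 − 12.70| = 5.452 km/s.

Δv₁ = 5452 m/s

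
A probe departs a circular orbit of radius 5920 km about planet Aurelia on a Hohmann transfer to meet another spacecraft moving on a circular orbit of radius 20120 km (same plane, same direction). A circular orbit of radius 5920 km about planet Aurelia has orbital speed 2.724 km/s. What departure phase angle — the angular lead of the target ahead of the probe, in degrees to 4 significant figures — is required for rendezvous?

φ = 86.30°

From the circular-orbit relation v² = μ/r at r = 5920 km: μ = v²r = (2.724)² × 5920 = 43927.4 km³/s².
Transfer-ellipse semi-major axis a_t = (r₁ + r₂)/2 = (5920 + 20120)/2 = 13020 km.
The half-period of the transfer ellipse is t = π√(a_t³/μ) = 22269 s.
Target angular speed ω₂ = √(μ/r₂³) = 7.3439×10^-5 rad/s.
Angle swept by the target during transfer: ω₂·t = 1.6354 rad = 93.70°.
The probe traverses 180° on the transfer ellipse, so the target must lead by 180° − 93.70° = 86.30°.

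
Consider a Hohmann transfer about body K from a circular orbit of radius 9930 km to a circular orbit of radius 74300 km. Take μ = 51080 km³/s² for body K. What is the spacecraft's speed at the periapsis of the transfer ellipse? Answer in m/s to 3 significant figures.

v = 3010 m/s

The Hohmann ellipse has a_t = (r₁ + r₂)/2 = 42115 km.
At periapsis, r = 9930 km.
Vis-viva: v = √[μ(2/r − 1/a_t)] = √[51080 × (2/9930 − 1/42115)] = 3.012 km/s.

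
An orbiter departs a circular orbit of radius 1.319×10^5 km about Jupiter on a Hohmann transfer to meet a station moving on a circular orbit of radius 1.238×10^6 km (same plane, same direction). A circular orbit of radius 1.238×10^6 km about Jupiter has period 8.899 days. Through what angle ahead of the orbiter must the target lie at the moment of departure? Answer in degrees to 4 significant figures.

From Kepler's third law T² = 4π²r³/μ at r = 1.238×10^6 km, T = 8.899 days = 8.899 × 86400 s = 7.688736×10^5 s: μ = 4π²r³/T² = 1.26710×10^8 km³/s².
Transfer-ellipse semi-major axis a_t = (r₁ + r₂)/2 = (1.319×10^5 + 1.238×10^6)/2 = 6.8495×10^5 km.
Transfer time t = π√(a_t³/μ) = 1.582×10^5 s.
The target's mean motion on its circular orbit is ω₂ = √(μ/r₂³) = 8.172×10^-6 rad/s.
Angle swept by the target during transfer: ω₂·t = 1.293 rad = 74.08°.
Arrival is 180° from departure on the ellipse, so φ = 180° − 74.08° = 105.9°.

φ = 105.9°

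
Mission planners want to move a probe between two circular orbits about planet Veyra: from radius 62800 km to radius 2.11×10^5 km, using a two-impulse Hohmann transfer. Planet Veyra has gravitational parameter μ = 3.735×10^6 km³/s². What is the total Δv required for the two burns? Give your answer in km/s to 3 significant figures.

Transfer-ellipse semi-major axis a_t = (r₁ + r₂)/2 = (62800 + 2.110×10^5)/2 = 1.369×10^5 km.
At r₁ the circular-orbit speed is v₁ = √(μ/r₁) = 7.712 km/s.
On the transfer ellipse at r₁, vis-viva gives v_p = √[μ(2/r₁ − 1/a_t)] = 9.574 km/s.
First burn Δv₁ = |v_p − v₁| = 1.862 km/s.
At r₂, v₂ = √(μ/r₂) = 4.2073 km/s.
Transfer-orbit speed at r₂: v_a = √[μ(2/r₂ − 1/a_t)] = 2.8496 km/s.
Second burn Δv₂ = |v₂ − v_a| = 1.358 km/s.
Δv = Δv₁ + Δv₂ = 1.862 + 1.358 = 3.220 km/s.

Δv = 3.22 km/s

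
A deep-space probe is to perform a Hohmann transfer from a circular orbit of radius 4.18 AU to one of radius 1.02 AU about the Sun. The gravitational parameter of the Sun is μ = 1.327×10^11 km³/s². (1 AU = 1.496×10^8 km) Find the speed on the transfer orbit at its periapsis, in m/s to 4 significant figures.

v = 37390 m/s

In km: r₁ = 4.18 × 1.496×10^8 = 6.25328×10^8 km; r₂ = 1.02 × 1.496×10^8 = 1.52592×10^8 km.
Semi-major axis of the transfer orbit: a_t = (6.25328×10^8 + 1.52592×10^8)/2 = 3.8896×10^8 km.
At periapsis, r = 1.52592×10^8 km.
From the vis-viva equation, v = √[μ(2/r − 1/a_t)] = 37.39 km/s.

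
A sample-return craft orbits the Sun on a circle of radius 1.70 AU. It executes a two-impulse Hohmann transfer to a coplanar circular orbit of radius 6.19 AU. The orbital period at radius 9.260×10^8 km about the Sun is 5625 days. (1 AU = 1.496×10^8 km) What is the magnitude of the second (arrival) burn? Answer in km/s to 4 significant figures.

From Kepler's third law T² = 4π²r³/μ at r = 9.260×10^8 km, T = 5625 days = 5625 × 86400 s = 4.860×10^8 s: μ = 4π²r³/T² = 1.32715×10^11 km³/s².
In km: r₁ = 1.70 × 1.496×10^8 = 2.5432×10^8 km; r₂ = 6.19 × 1.496×10^8 = 9.26024×10^8 km.
The Hohmann ellipse has a_t = (r₁ + r₂)/2 = 5.90172×10^8 km.
Circular speed at r = 9.26024×10^8 km: v_c = √(μ/r) = 11.972 km/s.
Vis-viva on the transfer ellipse at r = 9.26024×10^8 km gives v_t = √[μ(2/r − 1/a_t)] = 7.8587 km/s.
Δv₂ = |v_t − v_c| = |7.8587 − 11.972| = 4.113 km/s.

Δv₂ = 4.113 km/s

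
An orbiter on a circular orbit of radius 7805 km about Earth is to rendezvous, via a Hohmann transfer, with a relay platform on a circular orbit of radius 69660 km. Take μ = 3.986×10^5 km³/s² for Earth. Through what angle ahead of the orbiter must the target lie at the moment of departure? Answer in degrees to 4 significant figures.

φ = 105.4°

Transfer-ellipse semi-major axis a_t = (r₁ + r₂)/2 = (7805 + 69660)/2 = 38732.5 km.
Transfer time t = π√(a_t³/μ) = 37930 s.
The target's mean motion on its circular orbit is ω₂ = √(μ/r₂³) = 3.434×10^-5 rad/s.
Angle swept by the target during transfer: ω₂·t = 1.3025 rad = 74.63°.
The orbiter traverses 180° on the transfer ellipse, so the target must lead by 180° − 74.63° = 105.4°.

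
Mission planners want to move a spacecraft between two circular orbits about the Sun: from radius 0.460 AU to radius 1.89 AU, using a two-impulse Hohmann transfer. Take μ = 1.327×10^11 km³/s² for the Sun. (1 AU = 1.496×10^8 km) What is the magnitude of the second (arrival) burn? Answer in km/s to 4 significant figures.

Δv₂ = 8.109 km/s

In km: r₁ = 0.460 × 1.496×10^8 = 6.8816×10^7 km; r₂ = 1.89 × 1.496×10^8 = 2.82744×10^8 km.
Semi-major axis of the transfer orbit: a_t = (6.8816×10^7 + 2.82744×10^8)/2 = 1.7578×10^8 km.
Circular speed at r = 2.82744×10^8 km: v_c = √(μ/r) = 21.664 km/s.
Vis-viva on the transfer ellipse at r = 2.82744×10^8 km gives v_t = √[μ(2/r − 1/a_t)] = 13.555 km/s.
Δv₂ = |v_t − v_c| = |13.555 − 21.664| = 8.109 km/s.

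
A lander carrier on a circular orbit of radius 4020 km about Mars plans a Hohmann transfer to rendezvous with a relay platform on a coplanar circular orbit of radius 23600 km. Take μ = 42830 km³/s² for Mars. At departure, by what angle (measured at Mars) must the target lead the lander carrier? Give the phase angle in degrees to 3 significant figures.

φ = 99.4°

The Hohmann ellipse has a_t = (r₁ + r₂)/2 = 13810 km.
Transfer time t = π√(a_t³/μ) = 24635.8 s.
Target angular speed ω₂ = √(μ/r₂³) = 5.70829×10^-5 rad/s.
Angle swept by the target during transfer: ω₂·t = 1.40628 rad = 80.57°.
Arrival is 180° from departure on the ellipse, so φ = 180° − 80.57° = 99.4°.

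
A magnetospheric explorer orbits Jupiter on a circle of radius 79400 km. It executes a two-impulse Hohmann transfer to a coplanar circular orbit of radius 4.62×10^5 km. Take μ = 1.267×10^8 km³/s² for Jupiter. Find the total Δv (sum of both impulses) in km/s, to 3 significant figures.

Δv = 19.8 km/s

Transfer-ellipse semi-major axis a_t = (r₁ + r₂)/2 = (79400 + 4.620×10^5)/2 = 2.707×10^5 km.
Circular speed at r₁: v₁ = √(μ/r₁) = √(1.267×10^8/79400) = 39.95 km/s.
On the transfer ellipse at r₁, v² = μ(2/r − 1/a) gives v_p = √[μ(2/r₁ − 1/a_t)] = 52.19 km/s.
First burn Δv₁ = |v_p − v₁| = 12.24 km/s.
At r₂, v₂ = √(μ/r₂) = 16.56 km/s.
Transfer-orbit speed at r₂: v_a = √[μ(2/r₂ − 1/a_t)] = 8.969 km/s.
Second burn Δv₂ = |v₂ − v_a| = 7.591 km/s.
Total Δv = Δv₁ + Δv₂ = 19.83 km/s.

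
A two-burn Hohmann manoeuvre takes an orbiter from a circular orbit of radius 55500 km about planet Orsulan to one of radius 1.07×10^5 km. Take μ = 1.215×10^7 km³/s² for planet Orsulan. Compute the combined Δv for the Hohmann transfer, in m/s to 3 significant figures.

Δv = 4030 m/s

The Hohmann ellipse has a_t = (r₁ + r₂)/2 = 81250 km.
At r₁ the circular-orbit speed is v₁ = √(μ/r₁) = 14.796 km/s.
Transfer-orbit speed at r₁ (vis-viva equation): v_p = √[μ(2/r₁ − 1/a_t)] = 16.979 km/s.
First burn Δv₁ = |v_p − v₁| = 2.183 km/s.
Circular speed at r₂: v₂ = √(μ/r₂) = 10.656 km/s.
Transfer-orbit speed at r₂: v_a = √[μ(2/r₂ − 1/a_t)] = 8.8071 km/s.
Second burn Δv₂ = |v₂ − v_a| = 1.849 km/s.
Total Δv = Δv₁ + Δv₂ = 4.032 km/s.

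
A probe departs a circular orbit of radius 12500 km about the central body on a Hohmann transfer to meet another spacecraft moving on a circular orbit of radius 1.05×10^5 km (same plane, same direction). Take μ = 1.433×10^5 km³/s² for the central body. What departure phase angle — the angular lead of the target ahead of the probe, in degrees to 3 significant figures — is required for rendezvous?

The Hohmann ellipse has a_t = (r₁ + r₂)/2 = 58750 km.
Transfer time t = π√(a_t³/μ) = 1.1818×10^5 s.
The target's mean motion on its circular orbit is ω₂ = √(μ/r₂³) = 1.1126×10^-5 rad/s.
Angle swept by the target during transfer: ω₂·t = 1.315 rad = 75.34°.
Arrival is 180° from departure on the ellipse, so φ = 180° − 75.34° = 105°.

φ = 105°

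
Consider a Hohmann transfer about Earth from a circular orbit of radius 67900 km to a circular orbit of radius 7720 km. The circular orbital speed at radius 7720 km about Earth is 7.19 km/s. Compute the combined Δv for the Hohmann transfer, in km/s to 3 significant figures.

Δv = 3.77 km/s

From the circular-orbit relation v² = μ/r at r = 7720 km: μ = v²r = (7.19)² × 7720 = 3.99094×10^5 km³/s².
Semi-major axis of the transfer orbit: a_t = (67900 + 7720)/2 = 37810 km.
Circular speed at r₁: v₁ = √(μ/r₁) = √(3.99094×10^5/67900) = 2.424 km/s.
On the transfer ellipse at r₁, vis-viva gives v_a = √[μ(2/r₁ − 1/a_t)] = 1.095 km/s.
First burn Δv₁ = |v_a − v₁| = 1.329 km/s.
Circular speed at r₂: v₂ = √(μ/r₂) = 7.190 km/s.
Transfer-orbit speed at r₂: v_p = √[μ(2/r₂ − 1/a_t)] = 9.635 km/s.
Second burn Δv₂ = |v₂ − v_p| = 2.445 km/s.
Total Δv = Δv₁ + Δv₂ = 3.774 km/s.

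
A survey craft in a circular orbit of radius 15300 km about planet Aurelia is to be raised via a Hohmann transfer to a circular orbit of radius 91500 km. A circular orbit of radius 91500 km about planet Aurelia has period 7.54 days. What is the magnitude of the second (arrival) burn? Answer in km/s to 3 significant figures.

Δv₂ = 0.410 km/s

From Kepler's third law T² = 4π²r³/μ at r = 91500 km, T = 7.54 days = 7.54 × 86400 s = 6.51456×10^5 s: μ = 4π²r³/T² = 71261.2 km³/s².
Semi-major axis of the transfer orbit: a_t = (15300 + 91500)/2 = 53400 km.
Circular speed at r = 91500 km: v_c = √(μ/r) = 0.8825 km/s.
Transfer-orbit speed at the same r (vis-viva, a = a_t): v_t = √[μ(2/r − 1/a_t)] = 0.4724 km/s.
Δv₂ = |v_t − v_c| = |0.4724 − 0.8825| = 0.4101 km/s.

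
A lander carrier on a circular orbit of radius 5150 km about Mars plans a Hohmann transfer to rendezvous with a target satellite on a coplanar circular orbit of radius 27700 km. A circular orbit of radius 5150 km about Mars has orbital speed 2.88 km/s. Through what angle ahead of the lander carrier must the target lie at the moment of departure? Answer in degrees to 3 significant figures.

φ = 97.8°

From the circular-orbit relation v² = μ/r at r = 5150 km: μ = v²r = (2.88)² × 5150 = 42716.2 km³/s².
The Hohmann ellipse has a_t = (r₁ + r₂)/2 = 16425 km.
The half-period of the transfer ellipse is t = π√(a_t³/μ) = 31997 s.
Target angular speed ω₂ = √(μ/r₂³) = 4.4831×10^-5 rad/s.
Angle swept by the target during transfer: ω₂·t = 1.4345 rad = 82.19°.
The lander carrier traverses 180° on the transfer ellipse, so the target must lead by 180° − 82.19° = 97.8°.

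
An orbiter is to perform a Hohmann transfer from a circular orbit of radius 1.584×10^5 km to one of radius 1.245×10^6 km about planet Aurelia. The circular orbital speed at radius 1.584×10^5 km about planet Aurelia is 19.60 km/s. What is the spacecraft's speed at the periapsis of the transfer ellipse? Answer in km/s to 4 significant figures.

v = 26.11 km/s

From the circular-orbit relation v² = μ/r at r = 1.584×10^5 km: μ = v²r = (19.60)² × 1.584×10^5 = 6.08509×10^7 km³/s².
The Hohmann ellipse has a_t = (r₁ + r₂)/2 = 7.017×10^5 km.
At periapsis, r = 1.584×10^5 km.
From the vis-viva equation, v = √[μ(2/r − 1/a_t)] = 26.11 km/s.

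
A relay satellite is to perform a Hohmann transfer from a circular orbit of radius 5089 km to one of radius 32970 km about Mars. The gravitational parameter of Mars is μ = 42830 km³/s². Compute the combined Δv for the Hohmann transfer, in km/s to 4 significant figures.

Semi-major axis of the transfer orbit: a_t = (5089 + 32970)/2 = 19029.5 km.
Circular speed at r₁: v₁ = √(μ/r₁) = √(42830/5089) = 2.9011 km/s.
On the transfer ellipse at r₁, v² = μ(2/r − 1/a) gives v_p = √[μ(2/r₁ − 1/a_t)] = 3.8186 km/s.
First burn Δv₁ = |v_p − v₁| = 0.9175 km/s.
Circular speed at r₂: v₂ = √(μ/r₂) = 1.1398 km/s.
Transfer-orbit speed at r₂: v_a = √[μ(2/r₂ − 1/a_t)] = 0.58941 km/s.
Second burn Δv₂ = |v₂ − v_a| = 0.5504 km/s.
Total Δv = Δv₁ + Δv₂ = 1.468 km/s.

Δv = 1.468 km/s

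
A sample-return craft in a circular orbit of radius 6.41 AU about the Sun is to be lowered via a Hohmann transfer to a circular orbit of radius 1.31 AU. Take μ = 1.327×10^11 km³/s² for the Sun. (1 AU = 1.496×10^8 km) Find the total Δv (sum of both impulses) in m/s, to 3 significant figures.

Δv = 12400 m/s

In km: r₁ = 6.41 × 1.496×10^8 = 9.58936×10^8 km; r₂ = 1.31 × 1.496×10^8 = 1.95976×10^8 km.
The Hohmann ellipse has a_t = (r₁ + r₂)/2 = 5.77456×10^8 km.
Circular speed at r₁: v₁ = √(μ/r₁) = √(1.327×10^11/9.58936×10^8) = 11.764 km/s.
Transfer-orbit speed at r₁ (vis-viva equation): v_a = √[μ(2/r₁ − 1/a_t)] = 6.8530 km/s.
First burn Δv₁ = |v_a − v₁| = 4.911 km/s.
At r₂, v₂ = √(μ/r₂) = 26.022 km/s.
Transfer-orbit speed at r₂: v_p = √[μ(2/r₂ − 1/a_t)] = 33.533 km/s.
Second burn Δv₂ = |v₂ − v_p| = 7.511 km/s.
Total Δv = Δv₁ + Δv₂ = 12.42 km/s.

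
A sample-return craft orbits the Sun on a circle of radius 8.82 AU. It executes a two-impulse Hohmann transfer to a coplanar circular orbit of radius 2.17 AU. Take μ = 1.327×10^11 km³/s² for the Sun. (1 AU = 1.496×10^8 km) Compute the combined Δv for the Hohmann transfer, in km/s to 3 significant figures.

In km: r₁ = 8.82 × 1.496×10^8 = 1.319472×10^9 km; r₂ = 2.17 × 1.496×10^8 = 3.24632×10^8 km.
The Hohmann ellipse has a_t = (r₁ + r₂)/2 = 8.22052×10^8 km.
At r₁ the circular-orbit speed is v₁ = √(μ/r₁) = 10.028 km/s.
On the transfer ellipse at r₁, v² = μ(2/r − 1/a) gives v_a = √[μ(2/r₁ − 1/a_t)] = 6.3020 km/s.
First burn Δv₁ = |v_a − v₁| = 3.726 km/s.
At r₂, v₂ = √(μ/r₂) = 20.218 km/s.
Transfer-orbit speed at r₂: v_p = √[μ(2/r₂ − 1/a_t)] = 25.615 km/s.
Second burn Δv₂ = |v₂ − v_p| = 5.397 km/s.
Total Δv = Δv₁ + Δv₂ = 9.123 km/s.

Δv = 9.12 km/s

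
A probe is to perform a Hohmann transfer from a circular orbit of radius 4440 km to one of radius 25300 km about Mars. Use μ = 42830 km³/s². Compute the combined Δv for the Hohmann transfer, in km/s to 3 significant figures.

Δv = 1.54 km/s

Transfer-ellipse semi-major axis a_t = (r₁ + r₂)/2 = (4440 + 25300)/2 = 14870 km.
At r₁ the circular-orbit speed is v₁ = √(μ/r₁) = 3.10586 km/s.
On the transfer ellipse at r₁, vis-viva gives v_p = √[μ(2/r₁ − 1/a_t)] = 4.05123 km/s.
First burn Δv₁ = |v_p − v₁| = 0.94537 km/s.
At r₂, v₂ = √(μ/r₂) = 1.30111 km/s.
Transfer-orbit speed at r₂: v_a = √[μ(2/r₂ − 1/a_t)] = 0.710968 km/s.
Second burn Δv₂ = |v₂ − v_a| = 0.59014 km/s.
Total Δv = Δv₁ + Δv₂ = 1.536 km/s.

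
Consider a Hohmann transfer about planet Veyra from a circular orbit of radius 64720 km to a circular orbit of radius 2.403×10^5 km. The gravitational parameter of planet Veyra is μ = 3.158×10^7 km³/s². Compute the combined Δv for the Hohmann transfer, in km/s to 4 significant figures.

Transfer-ellipse semi-major axis a_t = (r₁ + r₂)/2 = (64720 + 2.403×10^5)/2 = 1.5251×10^5 km.
Circular speed at r₁: v₁ = √(μ/r₁) = √(3.158×10^7/64720) = 22.090 km/s.
Transfer-orbit speed at r₁ (vis-viva): v_p = √[μ(2/r₁ − 1/a_t)] = 27.728 km/s.
First burn Δv₁ = |v_p − v₁| = 5.638 km/s.
Circular speed at r₂: v₂ = √(μ/r₂) = 11.464 km/s.
Transfer-orbit speed at r₂: v_a = √[μ(2/r₂ − 1/a_t)] = 7.4679 km/s.
Second burn Δv₂ = |v₂ − v_a| = 3.996 km/s.
Total Δv = Δv₁ + Δv₂ = 9.634 km/s.

Δv = 9.634 km/s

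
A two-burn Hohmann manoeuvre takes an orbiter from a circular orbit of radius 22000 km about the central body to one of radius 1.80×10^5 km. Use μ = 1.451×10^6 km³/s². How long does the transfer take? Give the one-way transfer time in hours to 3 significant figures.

Transfer-ellipse semi-major axis a_t = (r₁ + r₂)/2 = (22000 + 1.800×10^5)/2 = 1.010×10^5 km.
Transfer time t = π√(a_t³/μ) = π√((1.010×10^5)³ / 1.451×10^6) = 83710 s.
Converting: 83710 s ÷ 3600 s/hour = 23.3 hours.

t = 23.3 hours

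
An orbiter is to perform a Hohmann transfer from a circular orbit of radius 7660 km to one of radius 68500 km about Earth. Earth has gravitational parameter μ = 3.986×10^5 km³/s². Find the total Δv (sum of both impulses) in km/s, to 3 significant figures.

Δv = 3.79 km/s

The Hohmann ellipse has a_t = (r₁ + r₂)/2 = 38080 km.
At r₁ the circular-orbit speed is v₁ = √(μ/r₁) = 7.2136 km/s.
Transfer-orbit speed at r₁ (v² = μ(2/r − 1/a)): v_p = √[μ(2/r₁ − 1/a_t)] = 9.6750 km/s.
First burn Δv₁ = |v_p − v₁| = 2.4614 km/s.
At r₂, v₂ = √(μ/r₂) = 2.4123 km/s.
Transfer-orbit speed at r₂: v_a = √[μ(2/r₂ − 1/a_t)] = 1.0819 km/s.
Second burn Δv₂ = |v₂ − v_a| = 1.3304 km/s.
Δv = Δv₁ + Δv₂ = 2.4614 + 1.3304 = 3.792 km/s.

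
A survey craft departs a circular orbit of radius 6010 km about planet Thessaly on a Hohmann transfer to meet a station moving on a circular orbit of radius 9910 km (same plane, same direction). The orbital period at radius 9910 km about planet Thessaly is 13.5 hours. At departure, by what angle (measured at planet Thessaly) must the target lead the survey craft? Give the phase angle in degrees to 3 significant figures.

From Kepler's third law T² = 4π²r³/μ at r = 9910 km, T = 13.5 hours = 13.5 × 3600 s = 48600 s: μ = 4π²r³/T² = 16267.0 km³/s².
Transfer-ellipse semi-major axis a_t = (r₁ + r₂)/2 = (6010 + 9910)/2 = 7960 km.
The half-period of the transfer ellipse is t = π√(a_t³/μ) = 17493.0 s.
The target's mean motion on its circular orbit is ω₂ = √(μ/r₂³) = 1.29284×10^-4 rad/s.
Angle swept by the target during transfer: ω₂·t = 2.262 rad = 129.6°.
Arrival is 180° from departure on the ellipse, so φ = 180° − 129.6° = 50.4°.

φ = 50.4°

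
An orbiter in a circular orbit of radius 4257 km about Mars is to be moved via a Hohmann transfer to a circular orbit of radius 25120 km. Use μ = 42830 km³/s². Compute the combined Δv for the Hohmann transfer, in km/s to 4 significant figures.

Δv = 1.579 km/s

Semi-major axis of the transfer orbit: a_t = (4257 + 25120)/2 = 14688.5 km.
At r₁ the circular-orbit speed is v₁ = √(μ/r₁) = 3.1719 km/s.
On the transfer ellipse at r₁, vis-viva gives v_p = √[μ(2/r₁ − 1/a_t)] = 4.1480 km/s.
First burn Δv₁ = |v_p − v₁| = 0.9761 km/s.
At r₂, v₂ = √(μ/r₂) = 1.30576 km/s.
Transfer-orbit speed at r₂: v_a = √[μ(2/r₂ − 1/a_t)] = 0.702955 km/s.
Second burn Δv₂ = |v₂ − v_a| = 0.6028 km/s.
Δv = Δv₁ + Δv₂ = 0.9761 + 0.6028 = 1.579 km/s.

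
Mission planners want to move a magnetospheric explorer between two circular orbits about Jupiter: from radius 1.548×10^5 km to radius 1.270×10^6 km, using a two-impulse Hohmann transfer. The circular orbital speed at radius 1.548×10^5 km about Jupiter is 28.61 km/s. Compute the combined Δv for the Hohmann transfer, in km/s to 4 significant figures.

Δv = 14.92 km/s

From the circular-orbit relation v² = μ/r at r = 1.548×10^5 km: μ = v²r = (28.61)² × 1.548×10^5 = 1.26709×10^8 km³/s².
Semi-major axis of the transfer orbit: a_t = (1.548×10^5 + 1.270×10^6)/2 = 7.124×10^5 km.
Circular speed at r₁: v₁ = √(μ/r₁) = √(1.26709×10^8/1.548×10^5) = 28.61 km/s.
Transfer-orbit speed at r₁ (vis-viva equation): v_p = √[μ(2/r₁ − 1/a_t)] = 38.20 km/s.
First burn Δv₁ = |v_p − v₁| = 9.590 km/s.
At r₂, v₂ = √(μ/r₂) = 9.9885 km/s.
Transfer-orbit speed at r₂: v_a = √[μ(2/r₂ − 1/a_t)] = 4.6561 km/s.
Second burn Δv₂ = |v₂ − v_a| = 5.332 km/s.
Total Δv = Δv₁ + Δv₂ = 14.92 km/s.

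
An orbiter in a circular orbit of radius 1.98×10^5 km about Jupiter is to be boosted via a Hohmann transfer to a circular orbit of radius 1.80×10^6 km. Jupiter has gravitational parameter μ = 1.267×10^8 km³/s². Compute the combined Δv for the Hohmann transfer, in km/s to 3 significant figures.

Δv = 13.3 km/s

Transfer-ellipse semi-major axis a_t = (r₁ + r₂)/2 = (1.980×10^5 + 1.800×10^6)/2 = 9.990×10^5 km.
Circular speed at r₁: v₁ = √(μ/r₁) = √(1.267×10^8/1.980×10^5) = 25.296 km/s.
On the transfer ellipse at r₁, vis-viva equation gives v_p = √[μ(2/r₁ − 1/a_t)] = 33.955 km/s.
First burn Δv₁ = |v_p − v₁| = 8.659 km/s.
Circular speed at r₂: v₂ = √(μ/r₂) = 8.390 km/s.
Transfer-orbit speed at r₂: v_a = √[μ(2/r₂ − 1/a_t)] = 3.735 km/s.
Second burn Δv₂ = |v₂ − v_a| = 4.655 km/s.
Total Δv = Δv₁ + Δv₂ = 13.31 km/s.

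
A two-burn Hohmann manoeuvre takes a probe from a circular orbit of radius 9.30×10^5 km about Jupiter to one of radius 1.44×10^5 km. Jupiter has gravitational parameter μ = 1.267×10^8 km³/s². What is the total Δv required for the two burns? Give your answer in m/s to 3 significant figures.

Semi-major axis of the transfer orbit: a_t = (9.300×10^5 + 1.440×10^5)/2 = 5.370×10^5 km.
At r₁ the circular-orbit speed is v₁ = √(μ/r₁) = 11.672 km/s.
Transfer-orbit speed at r₁ (vis-viva equation): v_a = √[μ(2/r₁ − 1/a_t)] = 6.0442 km/s.
First burn Δv₁ = |v_a − v₁| = 5.628 km/s.
At r₂, v₂ = √(μ/r₂) = 29.6625 km/s.
Transfer-orbit speed at r₂: v_p = √[μ(2/r₂ − 1/a_t)] = 39.0356 km/s.
Second burn Δv₂ = |v₂ − v_p| = 9.373 km/s.
Δv = Δv₁ + Δv₂ = 5.628 + 9.373 = 15.00 km/s.

Δv = 15000 m/s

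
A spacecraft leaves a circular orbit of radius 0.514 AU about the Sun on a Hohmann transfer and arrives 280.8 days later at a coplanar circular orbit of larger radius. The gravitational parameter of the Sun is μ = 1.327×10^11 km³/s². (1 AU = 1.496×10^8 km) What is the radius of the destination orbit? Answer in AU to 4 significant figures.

In km: r₁ = 0.514 × 1.496×10^8 = 7.68944×10^7 km.
Transfer time t = 280.8 days = 2.426112×10^7 s, and t = π√(a_t³/μ).
So a_t = (μ t²/π²)^(1/3) = (1.327×10^11 × (2.426112×10^7)² / π²)^(1/3) = 1.9928×10^8 km.
Since a_t = (r₁ + r₂)/2, r₂ = 2a_t − r₁ = 2×1.9928×10^8 − 7.68944×10^7 = 3.216656×10^8 km.
In AU: r₂ = 3.216656×10^8 / 1.496×10^8 = 2.150 AU.

r₂ = 2.150 AU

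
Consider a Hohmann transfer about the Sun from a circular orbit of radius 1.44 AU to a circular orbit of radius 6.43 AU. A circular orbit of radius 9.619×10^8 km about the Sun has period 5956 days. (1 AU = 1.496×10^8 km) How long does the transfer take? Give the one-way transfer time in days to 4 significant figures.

t = 1426 days

From Kepler's third law T² = 4π²r³/μ at r = 9.619×10^8 km, T = 5956 days = 5956 × 86400 s = 5.145984×10^8 s: μ = 4π²r³/T² = 1.32682×10^11 km³/s².
In km: r₁ = 1.44 × 1.496×10^8 = 2.15424×10^8 km; r₂ = 6.43 × 1.496×10^8 = 9.61928×10^8 km.
The Hohmann ellipse has a_t = (r₁ + r₂)/2 = 5.88676×10^8 km.
Half the transfer-orbit period gives t = π√(a_t³/μ) = 1.232×10^8 s.
Converting: 1.232×10^8 s ÷ 86400 s/day = 1426 days.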